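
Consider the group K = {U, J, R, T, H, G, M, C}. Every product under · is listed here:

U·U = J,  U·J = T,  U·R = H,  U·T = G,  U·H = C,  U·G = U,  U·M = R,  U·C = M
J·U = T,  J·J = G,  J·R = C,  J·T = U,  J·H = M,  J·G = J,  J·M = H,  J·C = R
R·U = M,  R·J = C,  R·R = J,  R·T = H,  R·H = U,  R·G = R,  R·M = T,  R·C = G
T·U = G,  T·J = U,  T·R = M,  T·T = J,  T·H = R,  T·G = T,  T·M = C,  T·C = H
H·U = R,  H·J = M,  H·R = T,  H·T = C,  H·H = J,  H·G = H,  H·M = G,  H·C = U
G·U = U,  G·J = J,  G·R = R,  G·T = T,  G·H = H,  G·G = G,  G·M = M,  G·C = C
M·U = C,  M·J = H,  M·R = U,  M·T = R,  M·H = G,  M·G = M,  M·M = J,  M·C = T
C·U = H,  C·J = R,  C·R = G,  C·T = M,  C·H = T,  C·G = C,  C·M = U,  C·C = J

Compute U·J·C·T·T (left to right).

U·J = T
T·C = H
H·T = C
C·T = M

M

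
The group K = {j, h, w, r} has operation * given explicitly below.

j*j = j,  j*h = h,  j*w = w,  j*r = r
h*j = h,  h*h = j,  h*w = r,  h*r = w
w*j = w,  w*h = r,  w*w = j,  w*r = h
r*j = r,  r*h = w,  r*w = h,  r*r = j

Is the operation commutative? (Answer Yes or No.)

Check whether the table is symmetric across its main diagonal.
Every entry (row x, col y) equals the entry (row y, col x), so K is abelian.

Yes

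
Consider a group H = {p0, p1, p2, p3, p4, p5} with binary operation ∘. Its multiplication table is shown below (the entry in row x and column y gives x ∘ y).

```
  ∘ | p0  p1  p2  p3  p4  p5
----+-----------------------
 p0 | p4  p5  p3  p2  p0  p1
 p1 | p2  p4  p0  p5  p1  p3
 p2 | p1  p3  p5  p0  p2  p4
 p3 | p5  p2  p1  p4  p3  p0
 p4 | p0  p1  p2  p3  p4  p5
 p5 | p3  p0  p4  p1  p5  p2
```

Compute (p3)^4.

p4

p3^1 = p3
p3^2 = p3 ∘ p3 = p4
p3^3 = p4 ∘ p3 = p3
p3^4 = p3 ∘ p3 = p4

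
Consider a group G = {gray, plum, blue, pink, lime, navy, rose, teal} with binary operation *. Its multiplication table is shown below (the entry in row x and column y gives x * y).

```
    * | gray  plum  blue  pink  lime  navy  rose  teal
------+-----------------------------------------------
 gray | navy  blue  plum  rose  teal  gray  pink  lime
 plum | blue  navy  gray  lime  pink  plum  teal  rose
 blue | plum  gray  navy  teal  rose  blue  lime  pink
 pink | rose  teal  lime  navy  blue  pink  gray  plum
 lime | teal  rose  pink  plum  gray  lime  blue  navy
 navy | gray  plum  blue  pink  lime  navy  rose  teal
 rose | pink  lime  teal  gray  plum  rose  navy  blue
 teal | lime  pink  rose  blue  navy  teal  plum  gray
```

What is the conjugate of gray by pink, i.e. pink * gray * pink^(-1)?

gray

The identity is navy. In row pink, the entry navy sits in column pink, so pink^(-1) = pink.
pink * gray = rose
rose * pink = gray
(Structurally, G here is isomorphic to the dihedral group D_4.)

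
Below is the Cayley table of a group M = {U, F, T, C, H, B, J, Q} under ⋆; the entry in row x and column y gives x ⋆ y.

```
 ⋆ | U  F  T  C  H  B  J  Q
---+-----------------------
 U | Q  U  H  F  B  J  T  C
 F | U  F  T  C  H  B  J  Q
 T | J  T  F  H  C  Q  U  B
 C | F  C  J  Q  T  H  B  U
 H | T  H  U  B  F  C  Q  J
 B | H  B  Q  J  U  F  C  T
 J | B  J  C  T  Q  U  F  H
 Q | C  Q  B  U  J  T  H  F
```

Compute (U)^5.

U^1 = U
U^2 = U ⋆ U = Q
U^3 = Q ⋆ U = C
U^4 = C ⋆ U = F
U^5 = F ⋆ U = U

U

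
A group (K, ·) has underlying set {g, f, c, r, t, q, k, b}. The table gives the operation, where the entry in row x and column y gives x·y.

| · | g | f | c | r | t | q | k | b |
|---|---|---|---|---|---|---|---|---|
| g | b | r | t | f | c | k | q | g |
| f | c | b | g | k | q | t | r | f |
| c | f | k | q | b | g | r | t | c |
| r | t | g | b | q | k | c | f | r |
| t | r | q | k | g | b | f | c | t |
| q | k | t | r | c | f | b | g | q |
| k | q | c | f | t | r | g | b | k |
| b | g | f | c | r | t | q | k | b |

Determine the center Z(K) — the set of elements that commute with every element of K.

{b, q}

An element z is central iff its row equals its column in the table.
For r: r·g = t ≠ f = g·r, so r ∉ Z.
Checking each element this way leaves Z(K) = {b, q}.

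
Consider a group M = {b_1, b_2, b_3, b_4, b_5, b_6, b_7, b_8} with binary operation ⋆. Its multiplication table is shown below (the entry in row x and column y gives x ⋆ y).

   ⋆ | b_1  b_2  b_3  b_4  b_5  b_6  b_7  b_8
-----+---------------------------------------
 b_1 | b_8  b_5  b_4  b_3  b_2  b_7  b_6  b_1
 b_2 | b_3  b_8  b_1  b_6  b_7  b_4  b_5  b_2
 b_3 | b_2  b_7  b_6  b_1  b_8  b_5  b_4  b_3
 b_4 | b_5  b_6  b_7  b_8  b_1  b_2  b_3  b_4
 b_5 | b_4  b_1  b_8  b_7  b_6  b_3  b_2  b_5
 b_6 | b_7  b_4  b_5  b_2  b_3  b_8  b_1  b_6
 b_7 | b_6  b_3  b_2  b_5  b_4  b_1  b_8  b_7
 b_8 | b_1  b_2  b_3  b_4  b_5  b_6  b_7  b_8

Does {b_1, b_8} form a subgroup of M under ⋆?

{b_1, b_8} contains the identity b_8.
Checking products: every product of two elements of {b_1, b_8} (read from the table) lies in {b_1, b_8}, so the set is closed.
In a finite group, a nonempty closed subset is a subgroup. So {b_1, b_8} ≤ M.

Yes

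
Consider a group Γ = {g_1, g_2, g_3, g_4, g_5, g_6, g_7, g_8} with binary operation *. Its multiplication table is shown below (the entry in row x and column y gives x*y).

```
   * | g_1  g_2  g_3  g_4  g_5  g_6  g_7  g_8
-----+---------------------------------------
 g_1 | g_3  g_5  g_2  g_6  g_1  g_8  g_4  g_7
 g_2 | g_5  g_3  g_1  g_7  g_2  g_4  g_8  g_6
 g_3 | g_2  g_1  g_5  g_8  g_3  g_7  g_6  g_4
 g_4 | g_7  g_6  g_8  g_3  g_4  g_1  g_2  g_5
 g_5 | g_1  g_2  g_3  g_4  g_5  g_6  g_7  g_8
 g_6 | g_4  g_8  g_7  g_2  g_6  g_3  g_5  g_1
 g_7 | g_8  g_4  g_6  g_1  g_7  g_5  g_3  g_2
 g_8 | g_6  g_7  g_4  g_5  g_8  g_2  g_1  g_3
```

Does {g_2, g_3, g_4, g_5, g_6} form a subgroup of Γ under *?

g_3*g_6 = g_7, which is not in {g_2, g_3, g_4, g_5, g_6}.
The subset is not closed under *, so it is not a subgroup.

No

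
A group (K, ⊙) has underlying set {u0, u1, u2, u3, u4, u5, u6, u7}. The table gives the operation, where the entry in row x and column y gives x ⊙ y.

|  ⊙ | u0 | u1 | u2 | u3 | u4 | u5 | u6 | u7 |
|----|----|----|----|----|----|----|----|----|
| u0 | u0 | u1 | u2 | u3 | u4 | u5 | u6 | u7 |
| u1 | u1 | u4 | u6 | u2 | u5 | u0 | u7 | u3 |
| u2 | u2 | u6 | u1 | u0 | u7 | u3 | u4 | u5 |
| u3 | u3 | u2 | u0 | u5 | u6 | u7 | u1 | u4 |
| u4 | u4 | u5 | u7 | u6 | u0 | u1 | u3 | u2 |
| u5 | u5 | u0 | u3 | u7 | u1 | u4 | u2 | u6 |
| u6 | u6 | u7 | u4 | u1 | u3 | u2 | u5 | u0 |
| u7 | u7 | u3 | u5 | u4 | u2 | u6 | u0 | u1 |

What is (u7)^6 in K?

u7^1 = u7
u7^2 = u7 ⊙ u7 = u1
u7^3 = u1 ⊙ u7 = u3
u7^4 = u3 ⊙ u7 = u4
u7^5 = u4 ⊙ u7 = u2
u7^6 = u2 ⊙ u7 = u5

u5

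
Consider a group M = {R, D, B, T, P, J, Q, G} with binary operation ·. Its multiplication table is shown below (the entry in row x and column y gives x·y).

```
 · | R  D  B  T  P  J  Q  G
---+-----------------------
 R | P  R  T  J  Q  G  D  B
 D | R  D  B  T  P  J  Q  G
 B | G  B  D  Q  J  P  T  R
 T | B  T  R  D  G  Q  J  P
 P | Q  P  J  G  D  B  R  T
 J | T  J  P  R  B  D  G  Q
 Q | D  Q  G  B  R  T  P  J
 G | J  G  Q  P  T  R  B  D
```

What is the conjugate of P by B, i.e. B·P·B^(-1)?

P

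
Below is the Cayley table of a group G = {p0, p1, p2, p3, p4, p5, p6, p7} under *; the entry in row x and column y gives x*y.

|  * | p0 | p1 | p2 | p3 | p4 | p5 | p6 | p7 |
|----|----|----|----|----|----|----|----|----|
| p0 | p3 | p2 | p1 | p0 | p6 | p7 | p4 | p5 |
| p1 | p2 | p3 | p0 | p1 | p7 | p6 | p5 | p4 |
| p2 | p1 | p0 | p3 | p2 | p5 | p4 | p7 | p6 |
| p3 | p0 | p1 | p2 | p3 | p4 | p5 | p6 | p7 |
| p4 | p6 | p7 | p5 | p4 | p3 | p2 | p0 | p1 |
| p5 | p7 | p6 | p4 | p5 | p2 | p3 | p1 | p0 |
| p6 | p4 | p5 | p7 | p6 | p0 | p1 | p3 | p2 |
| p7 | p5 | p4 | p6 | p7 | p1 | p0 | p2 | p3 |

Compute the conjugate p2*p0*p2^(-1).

The identity is p3. In row p2, the entry p3 sits in column p2, so p2^(-1) = p2.
p2*p0 = p1
p1*p2 = p0

p0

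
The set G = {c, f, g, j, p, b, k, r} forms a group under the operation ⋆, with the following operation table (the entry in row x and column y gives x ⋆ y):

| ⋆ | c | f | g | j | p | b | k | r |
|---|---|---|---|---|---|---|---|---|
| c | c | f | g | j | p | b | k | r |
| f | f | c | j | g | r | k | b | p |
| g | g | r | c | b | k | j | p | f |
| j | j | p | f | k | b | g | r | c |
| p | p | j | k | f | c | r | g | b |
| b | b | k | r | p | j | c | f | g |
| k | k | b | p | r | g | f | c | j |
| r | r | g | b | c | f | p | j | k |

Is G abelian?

j ⋆ b = g but b ⋆ j = p.
Since j and b do not commute, G is not abelian.

No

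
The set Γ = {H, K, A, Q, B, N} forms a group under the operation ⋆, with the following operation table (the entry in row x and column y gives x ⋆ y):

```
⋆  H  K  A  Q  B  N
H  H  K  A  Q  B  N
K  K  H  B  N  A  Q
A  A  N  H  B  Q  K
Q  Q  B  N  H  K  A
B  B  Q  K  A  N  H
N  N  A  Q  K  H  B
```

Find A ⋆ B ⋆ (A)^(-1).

N

The identity is H. In row A, the entry H sits in column A, so A^(-1) = A.
A ⋆ B = Q
Q ⋆ A = N
(Structurally, Γ here is isomorphic to the symmetric group S_3.)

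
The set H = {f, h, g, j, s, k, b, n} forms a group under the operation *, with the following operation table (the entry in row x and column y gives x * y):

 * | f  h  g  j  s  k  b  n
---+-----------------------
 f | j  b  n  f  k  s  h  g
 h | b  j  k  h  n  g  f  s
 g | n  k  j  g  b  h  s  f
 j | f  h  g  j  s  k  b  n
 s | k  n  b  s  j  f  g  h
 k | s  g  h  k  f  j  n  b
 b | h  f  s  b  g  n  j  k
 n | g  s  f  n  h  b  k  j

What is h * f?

Read row h, column f: h * f = b.
(Structurally, H here is isomorphic to the elementary abelian group (Z_2)^3.)

b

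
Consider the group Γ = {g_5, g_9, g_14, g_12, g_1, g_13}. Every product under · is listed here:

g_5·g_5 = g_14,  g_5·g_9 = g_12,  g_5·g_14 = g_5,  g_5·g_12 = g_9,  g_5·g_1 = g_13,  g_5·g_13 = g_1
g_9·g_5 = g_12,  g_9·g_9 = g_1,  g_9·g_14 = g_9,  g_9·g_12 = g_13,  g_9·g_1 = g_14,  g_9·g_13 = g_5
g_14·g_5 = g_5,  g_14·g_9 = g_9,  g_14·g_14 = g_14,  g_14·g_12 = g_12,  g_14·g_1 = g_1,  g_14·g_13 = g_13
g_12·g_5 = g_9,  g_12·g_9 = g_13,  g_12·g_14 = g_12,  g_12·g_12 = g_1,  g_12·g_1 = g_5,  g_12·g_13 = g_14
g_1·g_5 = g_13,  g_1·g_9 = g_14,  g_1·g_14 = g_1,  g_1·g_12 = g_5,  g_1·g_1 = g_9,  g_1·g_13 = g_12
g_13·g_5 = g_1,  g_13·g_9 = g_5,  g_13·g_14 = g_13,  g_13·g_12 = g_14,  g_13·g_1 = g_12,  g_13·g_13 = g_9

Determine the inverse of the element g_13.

First locate the identity: row g_14 matches the header, so g_14 is the identity.
Scan row g_13 for g_14: g_13·g_12 = g_14. Hence g_13^(-1) = g_12.

g_12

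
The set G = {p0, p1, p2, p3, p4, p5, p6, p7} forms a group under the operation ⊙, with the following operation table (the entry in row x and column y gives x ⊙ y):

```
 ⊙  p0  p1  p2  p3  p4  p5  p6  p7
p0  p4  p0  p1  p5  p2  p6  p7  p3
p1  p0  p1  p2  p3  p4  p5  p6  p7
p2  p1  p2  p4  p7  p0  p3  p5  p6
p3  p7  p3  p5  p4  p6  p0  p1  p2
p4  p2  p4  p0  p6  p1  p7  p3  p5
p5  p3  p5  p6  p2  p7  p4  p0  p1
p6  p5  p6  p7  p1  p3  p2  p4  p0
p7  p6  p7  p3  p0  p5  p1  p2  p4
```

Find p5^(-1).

p7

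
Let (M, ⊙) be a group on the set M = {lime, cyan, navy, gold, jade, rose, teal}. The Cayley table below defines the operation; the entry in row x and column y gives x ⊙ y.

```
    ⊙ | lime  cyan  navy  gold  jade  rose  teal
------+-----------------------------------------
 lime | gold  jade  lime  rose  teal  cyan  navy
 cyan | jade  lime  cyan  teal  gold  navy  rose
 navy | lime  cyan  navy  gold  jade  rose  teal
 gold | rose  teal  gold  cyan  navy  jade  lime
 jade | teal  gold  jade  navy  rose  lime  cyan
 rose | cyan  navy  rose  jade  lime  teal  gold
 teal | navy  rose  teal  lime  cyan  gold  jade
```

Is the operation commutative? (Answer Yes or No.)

Check whether the table is symmetric across its main diagonal.
Every entry (row x, col y) equals the entry (row y, col x), so M is abelian.
(In fact M ≅ the cyclic group Z_7.)

Yes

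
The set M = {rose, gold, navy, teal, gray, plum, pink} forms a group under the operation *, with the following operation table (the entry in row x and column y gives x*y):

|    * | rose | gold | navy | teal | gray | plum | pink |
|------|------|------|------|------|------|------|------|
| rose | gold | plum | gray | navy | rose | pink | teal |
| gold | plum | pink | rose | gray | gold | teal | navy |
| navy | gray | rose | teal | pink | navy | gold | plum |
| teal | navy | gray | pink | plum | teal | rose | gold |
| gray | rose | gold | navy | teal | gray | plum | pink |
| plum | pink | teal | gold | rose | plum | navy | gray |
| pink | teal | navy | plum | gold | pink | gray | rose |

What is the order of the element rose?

The identity element is gray (its row matches the header).
rose^1 = rose
rose^2 = rose*rose = gold
rose^3 = gold*rose = plum
rose^4 = plum*rose = pink
rose^5 = pink*rose = teal
rose^6 = teal*rose = navy
rose^7 = navy*rose = gray
The first power of rose equal to the identity is rose^7, so ord(rose) = 7.
(Structurally, M here is isomorphic to the cyclic group Z_7.)

7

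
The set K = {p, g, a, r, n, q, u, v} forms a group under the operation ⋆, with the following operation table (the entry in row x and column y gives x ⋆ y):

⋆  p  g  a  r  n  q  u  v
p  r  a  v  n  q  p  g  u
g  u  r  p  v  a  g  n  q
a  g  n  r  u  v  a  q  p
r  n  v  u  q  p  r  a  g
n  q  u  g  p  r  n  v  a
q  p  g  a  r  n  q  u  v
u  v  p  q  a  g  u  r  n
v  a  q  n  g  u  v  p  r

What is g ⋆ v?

q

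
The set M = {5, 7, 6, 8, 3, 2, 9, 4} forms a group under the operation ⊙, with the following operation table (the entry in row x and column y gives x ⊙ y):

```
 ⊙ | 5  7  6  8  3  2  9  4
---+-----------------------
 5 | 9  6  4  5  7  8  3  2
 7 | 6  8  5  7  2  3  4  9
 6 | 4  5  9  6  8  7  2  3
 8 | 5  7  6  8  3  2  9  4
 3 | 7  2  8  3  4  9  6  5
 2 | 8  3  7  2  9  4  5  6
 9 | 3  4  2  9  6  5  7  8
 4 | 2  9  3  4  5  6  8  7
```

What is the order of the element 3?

The identity element is 8 (its row matches the header).
3^1 = 3
3^2 = 3 ⊙ 3 = 4
3^3 = 4 ⊙ 3 = 5
3^4 = 5 ⊙ 3 = 7
3^5 = 7 ⊙ 3 = 2
3^6 = 2 ⊙ 3 = 9
3^7 = 9 ⊙ 3 = 6
3^8 = 6 ⊙ 3 = 8
The first power of 3 equal to the identity is 3^8, so ord(3) = 8.

8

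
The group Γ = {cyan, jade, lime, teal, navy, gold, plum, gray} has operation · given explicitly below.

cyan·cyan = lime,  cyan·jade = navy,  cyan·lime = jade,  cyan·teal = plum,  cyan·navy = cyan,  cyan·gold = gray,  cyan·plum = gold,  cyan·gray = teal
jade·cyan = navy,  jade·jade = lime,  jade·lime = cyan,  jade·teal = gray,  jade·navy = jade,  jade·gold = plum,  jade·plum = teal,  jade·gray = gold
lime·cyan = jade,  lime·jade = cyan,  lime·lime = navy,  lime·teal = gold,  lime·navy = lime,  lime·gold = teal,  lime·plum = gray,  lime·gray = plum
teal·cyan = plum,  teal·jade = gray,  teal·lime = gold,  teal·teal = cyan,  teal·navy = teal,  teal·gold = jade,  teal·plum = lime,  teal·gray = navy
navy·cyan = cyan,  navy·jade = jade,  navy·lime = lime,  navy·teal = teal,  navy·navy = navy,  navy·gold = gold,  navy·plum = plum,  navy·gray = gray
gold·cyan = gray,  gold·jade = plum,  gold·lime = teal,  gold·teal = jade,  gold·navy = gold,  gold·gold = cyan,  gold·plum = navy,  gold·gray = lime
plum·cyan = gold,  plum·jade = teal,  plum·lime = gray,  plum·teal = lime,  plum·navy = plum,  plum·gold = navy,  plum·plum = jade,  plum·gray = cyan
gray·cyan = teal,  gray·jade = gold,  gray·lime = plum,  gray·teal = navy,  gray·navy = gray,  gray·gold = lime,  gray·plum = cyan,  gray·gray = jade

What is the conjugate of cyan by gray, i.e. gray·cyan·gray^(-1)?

The identity is navy. In row gray, the entry navy sits in column teal, so gray^(-1) = teal.
gray·cyan = teal
teal·teal = cyan
(Structurally, Γ here is isomorphic to the cyclic group Z_8.)

cyan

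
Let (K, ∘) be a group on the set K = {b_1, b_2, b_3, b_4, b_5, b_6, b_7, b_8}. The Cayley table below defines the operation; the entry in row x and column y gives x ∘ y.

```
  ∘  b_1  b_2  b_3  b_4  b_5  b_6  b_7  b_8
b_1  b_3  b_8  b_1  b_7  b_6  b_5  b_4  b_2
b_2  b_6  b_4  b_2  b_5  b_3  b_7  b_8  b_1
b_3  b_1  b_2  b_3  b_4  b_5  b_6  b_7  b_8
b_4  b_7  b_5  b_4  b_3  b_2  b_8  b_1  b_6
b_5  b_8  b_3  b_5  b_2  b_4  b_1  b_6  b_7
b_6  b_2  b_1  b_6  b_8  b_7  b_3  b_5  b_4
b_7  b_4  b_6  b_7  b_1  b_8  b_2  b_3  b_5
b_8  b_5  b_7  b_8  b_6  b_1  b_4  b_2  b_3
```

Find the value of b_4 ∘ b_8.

Read row b_4, column b_8: b_4 ∘ b_8 = b_6.
(Structurally, K here is isomorphic to the dihedral group D_4.)

b_6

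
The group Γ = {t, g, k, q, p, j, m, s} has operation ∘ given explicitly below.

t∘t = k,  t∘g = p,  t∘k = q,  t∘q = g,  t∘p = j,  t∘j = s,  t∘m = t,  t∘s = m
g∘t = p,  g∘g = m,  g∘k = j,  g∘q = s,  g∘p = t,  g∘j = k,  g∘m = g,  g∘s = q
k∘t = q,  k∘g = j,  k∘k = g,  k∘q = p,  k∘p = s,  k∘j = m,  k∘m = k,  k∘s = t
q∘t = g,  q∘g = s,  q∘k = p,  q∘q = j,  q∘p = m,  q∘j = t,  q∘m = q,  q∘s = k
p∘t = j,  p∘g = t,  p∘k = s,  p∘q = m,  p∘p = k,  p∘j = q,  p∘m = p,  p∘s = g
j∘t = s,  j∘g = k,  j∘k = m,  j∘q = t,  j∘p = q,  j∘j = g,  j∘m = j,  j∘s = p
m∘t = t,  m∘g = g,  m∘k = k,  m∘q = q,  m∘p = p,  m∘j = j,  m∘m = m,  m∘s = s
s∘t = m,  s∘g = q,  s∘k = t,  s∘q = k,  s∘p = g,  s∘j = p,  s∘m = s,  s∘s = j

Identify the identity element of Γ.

m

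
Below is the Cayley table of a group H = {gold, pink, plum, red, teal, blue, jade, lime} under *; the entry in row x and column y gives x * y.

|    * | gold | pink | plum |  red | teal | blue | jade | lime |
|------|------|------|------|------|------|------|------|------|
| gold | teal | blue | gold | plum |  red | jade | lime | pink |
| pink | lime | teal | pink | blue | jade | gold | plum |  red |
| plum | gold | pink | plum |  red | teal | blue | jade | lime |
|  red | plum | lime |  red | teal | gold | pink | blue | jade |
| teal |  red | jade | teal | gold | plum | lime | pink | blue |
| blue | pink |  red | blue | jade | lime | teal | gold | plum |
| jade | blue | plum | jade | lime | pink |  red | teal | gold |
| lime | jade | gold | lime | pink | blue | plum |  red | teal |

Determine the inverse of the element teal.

First locate the identity: row plum matches the header, so plum is the identity.
Scan row teal for plum: teal * teal = plum. Hence teal^(-1) = teal.

teal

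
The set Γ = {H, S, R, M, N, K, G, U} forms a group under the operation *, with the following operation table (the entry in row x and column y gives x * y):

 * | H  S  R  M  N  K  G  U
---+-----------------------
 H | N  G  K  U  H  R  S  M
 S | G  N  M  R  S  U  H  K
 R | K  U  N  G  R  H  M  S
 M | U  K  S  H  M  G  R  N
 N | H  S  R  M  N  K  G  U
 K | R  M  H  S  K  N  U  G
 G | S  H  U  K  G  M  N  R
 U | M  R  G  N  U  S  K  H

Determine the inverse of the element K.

First locate the identity: row N matches the header, so N is the identity.
Scan row K for N: K * K = N. Hence K^(-1) = K.
(Structurally, Γ here is isomorphic to the dihedral group D_4.)

K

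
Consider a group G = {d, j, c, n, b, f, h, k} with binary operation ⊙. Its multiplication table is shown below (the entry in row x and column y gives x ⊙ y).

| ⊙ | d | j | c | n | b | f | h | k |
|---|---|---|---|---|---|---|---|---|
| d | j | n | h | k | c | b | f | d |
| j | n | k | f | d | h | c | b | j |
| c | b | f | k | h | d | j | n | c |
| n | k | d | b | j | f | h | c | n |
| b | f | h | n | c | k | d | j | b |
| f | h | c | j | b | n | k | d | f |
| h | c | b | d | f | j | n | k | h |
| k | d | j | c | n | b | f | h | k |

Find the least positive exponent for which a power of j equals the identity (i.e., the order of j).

2

The identity element is k (its row matches the header).
j^1 = j
j^2 = j ⊙ j = k
The first power of j equal to the identity is j^2, so ord(j) = 2.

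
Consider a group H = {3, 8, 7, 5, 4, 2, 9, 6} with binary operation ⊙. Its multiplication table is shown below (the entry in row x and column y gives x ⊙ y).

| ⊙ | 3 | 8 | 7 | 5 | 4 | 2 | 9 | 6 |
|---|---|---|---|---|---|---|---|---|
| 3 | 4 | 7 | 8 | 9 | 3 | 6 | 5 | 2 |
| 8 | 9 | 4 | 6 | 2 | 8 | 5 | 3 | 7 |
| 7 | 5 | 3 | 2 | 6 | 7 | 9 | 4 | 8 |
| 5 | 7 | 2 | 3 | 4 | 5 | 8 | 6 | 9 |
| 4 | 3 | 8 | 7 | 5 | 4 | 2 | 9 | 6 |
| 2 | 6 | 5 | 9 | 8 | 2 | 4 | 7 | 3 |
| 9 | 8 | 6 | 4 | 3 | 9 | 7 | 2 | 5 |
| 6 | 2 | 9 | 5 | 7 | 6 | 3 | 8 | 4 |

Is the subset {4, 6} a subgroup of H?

Yes

{4, 6} contains the identity 4.
Checking products: every product of two elements of {4, 6} (read from the table) lies in {4, 6}, so the set is closed.
In a finite group, a nonempty closed subset is a subgroup. So {4, 6} ≤ H.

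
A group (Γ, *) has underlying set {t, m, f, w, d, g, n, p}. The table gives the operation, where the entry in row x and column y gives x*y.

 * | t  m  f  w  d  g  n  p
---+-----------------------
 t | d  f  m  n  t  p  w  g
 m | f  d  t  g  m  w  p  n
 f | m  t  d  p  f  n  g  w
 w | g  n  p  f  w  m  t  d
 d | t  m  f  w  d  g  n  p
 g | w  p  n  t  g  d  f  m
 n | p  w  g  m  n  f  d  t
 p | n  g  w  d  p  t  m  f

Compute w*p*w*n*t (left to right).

d

w*p = d
d*w = w
w*n = t
t*t = d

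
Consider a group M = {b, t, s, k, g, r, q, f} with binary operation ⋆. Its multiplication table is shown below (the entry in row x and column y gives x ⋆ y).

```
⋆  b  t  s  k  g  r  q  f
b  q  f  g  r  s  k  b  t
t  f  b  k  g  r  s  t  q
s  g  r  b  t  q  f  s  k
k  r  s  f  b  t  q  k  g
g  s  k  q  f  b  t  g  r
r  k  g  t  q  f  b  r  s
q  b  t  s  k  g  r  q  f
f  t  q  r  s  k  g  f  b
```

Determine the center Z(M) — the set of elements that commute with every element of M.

An element z is central iff its row equals its column in the table.
For r: r ⋆ s = t ≠ f = s ⋆ r, so r ∉ Z.
Checking each element this way leaves Z(M) = {b, q}.

{b, q}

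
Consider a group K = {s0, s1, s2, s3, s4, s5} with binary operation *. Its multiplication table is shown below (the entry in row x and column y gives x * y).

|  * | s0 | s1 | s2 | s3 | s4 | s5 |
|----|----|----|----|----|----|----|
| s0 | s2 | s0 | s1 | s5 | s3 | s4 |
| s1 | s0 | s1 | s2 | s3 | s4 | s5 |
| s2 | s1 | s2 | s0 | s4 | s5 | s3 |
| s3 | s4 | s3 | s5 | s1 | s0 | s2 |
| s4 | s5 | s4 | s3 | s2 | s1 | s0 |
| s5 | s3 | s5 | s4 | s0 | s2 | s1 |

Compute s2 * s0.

s1

Read row s2, column s0: s2 * s0 = s1.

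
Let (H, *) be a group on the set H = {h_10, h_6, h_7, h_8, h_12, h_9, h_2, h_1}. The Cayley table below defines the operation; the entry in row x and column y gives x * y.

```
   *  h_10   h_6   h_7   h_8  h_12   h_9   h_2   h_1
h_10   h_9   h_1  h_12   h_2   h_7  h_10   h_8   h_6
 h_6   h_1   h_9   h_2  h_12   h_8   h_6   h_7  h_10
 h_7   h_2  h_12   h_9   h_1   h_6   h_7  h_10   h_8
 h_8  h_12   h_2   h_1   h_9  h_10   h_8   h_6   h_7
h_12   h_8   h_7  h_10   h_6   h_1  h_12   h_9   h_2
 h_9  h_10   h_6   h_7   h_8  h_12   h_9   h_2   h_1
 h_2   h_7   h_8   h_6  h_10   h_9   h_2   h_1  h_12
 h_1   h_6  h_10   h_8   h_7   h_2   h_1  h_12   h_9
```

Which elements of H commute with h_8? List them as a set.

{h_1, h_7, h_8, h_9}

Compare row h_8 with column h_8 entry by entry.
h_7 * h_8 = h_1 = h_8 * h_7, so h_7 commutes with h_8.
h_6 * h_8 = h_12 but h_8 * h_6 = h_2, so h_6 does not.
Collecting the elements that commute with h_8: C(h_8) = {h_1, h_7, h_8, h_9}.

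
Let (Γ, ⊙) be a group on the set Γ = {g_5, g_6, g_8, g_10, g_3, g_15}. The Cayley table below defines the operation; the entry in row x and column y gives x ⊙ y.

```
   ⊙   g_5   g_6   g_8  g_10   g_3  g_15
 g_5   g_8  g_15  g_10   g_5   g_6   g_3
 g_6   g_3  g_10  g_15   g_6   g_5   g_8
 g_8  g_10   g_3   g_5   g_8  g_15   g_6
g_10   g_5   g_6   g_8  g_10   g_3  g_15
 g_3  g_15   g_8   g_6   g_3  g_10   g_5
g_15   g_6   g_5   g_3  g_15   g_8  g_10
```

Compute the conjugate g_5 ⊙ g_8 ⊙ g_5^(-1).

The identity is g_10. In row g_5, the entry g_10 sits in column g_8, so g_5^(-1) = g_8.
g_5 ⊙ g_8 = g_10
g_10 ⊙ g_8 = g_8

g_8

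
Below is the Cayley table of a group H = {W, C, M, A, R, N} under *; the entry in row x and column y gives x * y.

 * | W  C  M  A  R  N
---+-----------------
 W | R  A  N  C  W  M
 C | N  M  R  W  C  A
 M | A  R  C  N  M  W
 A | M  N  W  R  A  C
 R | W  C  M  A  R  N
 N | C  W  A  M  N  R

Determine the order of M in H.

3

The identity element is R (its row matches the header).
M^1 = M
M^2 = M * M = C
M^3 = C * M = R
The first power of M equal to the identity is M^3, so ord(M) = 3.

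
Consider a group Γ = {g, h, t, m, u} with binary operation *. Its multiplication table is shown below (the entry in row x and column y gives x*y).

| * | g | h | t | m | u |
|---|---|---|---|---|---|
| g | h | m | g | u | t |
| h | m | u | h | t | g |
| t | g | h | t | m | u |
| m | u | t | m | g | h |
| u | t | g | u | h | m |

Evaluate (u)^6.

u

u^1 = u
u^2 = u*u = m
u^3 = m*u = h
u^4 = h*u = g
u^5 = g*u = t
u^6 = t*u = u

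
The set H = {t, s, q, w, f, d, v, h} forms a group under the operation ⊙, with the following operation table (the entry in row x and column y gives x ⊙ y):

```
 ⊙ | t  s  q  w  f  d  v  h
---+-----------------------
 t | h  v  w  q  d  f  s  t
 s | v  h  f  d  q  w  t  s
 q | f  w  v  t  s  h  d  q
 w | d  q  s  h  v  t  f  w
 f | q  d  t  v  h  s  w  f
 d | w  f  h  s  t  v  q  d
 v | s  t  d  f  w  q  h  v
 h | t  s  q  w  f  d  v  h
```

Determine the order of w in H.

The identity element is h (its row matches the header).
w^1 = w
w^2 = w ⊙ w = h
The first power of w equal to the identity is w^2, so ord(w) = 2.

2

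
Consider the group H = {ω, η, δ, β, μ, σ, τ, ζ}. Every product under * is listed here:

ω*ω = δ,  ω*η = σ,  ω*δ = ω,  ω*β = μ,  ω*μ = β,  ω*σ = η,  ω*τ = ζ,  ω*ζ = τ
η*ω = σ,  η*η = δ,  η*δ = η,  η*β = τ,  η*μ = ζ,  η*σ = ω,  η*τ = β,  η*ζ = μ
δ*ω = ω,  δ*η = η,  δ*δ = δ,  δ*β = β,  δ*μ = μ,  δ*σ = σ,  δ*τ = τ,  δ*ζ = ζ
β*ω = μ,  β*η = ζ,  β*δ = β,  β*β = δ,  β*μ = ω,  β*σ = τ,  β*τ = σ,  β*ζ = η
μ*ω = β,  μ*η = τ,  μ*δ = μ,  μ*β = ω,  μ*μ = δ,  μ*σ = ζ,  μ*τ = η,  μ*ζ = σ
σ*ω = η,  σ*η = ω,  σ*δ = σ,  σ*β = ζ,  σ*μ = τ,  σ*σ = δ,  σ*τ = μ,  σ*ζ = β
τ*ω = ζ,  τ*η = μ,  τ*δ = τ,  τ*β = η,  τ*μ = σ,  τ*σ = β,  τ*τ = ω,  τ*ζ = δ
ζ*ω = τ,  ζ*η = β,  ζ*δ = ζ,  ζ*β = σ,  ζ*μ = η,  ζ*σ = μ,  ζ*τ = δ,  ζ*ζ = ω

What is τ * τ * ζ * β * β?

τ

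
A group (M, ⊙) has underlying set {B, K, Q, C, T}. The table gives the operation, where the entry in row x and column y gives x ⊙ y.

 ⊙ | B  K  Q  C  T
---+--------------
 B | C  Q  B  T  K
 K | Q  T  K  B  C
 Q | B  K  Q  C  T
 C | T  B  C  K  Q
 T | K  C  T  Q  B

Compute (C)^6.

C^1 = C
C^2 = C ⊙ C = K
C^3 = K ⊙ C = B
C^4 = B ⊙ C = T
C^5 = T ⊙ C = Q
C^6 = Q ⊙ C = C

C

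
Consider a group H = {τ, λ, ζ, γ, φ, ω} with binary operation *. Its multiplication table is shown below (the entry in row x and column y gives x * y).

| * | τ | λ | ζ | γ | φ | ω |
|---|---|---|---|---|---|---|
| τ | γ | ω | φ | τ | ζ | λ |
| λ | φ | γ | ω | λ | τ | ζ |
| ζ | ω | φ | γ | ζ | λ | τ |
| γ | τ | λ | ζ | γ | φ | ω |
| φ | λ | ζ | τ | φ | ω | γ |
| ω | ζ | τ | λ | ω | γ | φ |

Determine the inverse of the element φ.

First locate the identity: row γ matches the header, so γ is the identity.
Scan row φ for γ: φ * ω = γ. Hence φ^(-1) = ω.
(Structurally, H here is isomorphic to the symmetric group S_3.)

ω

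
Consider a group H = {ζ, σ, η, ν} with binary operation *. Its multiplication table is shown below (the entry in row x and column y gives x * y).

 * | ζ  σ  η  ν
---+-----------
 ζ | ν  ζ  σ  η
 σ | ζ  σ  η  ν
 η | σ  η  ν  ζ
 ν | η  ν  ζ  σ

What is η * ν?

Read row η, column ν: η * ν = ζ.
(Structurally, H here is isomorphic to the cyclic group Z_4.)

ζ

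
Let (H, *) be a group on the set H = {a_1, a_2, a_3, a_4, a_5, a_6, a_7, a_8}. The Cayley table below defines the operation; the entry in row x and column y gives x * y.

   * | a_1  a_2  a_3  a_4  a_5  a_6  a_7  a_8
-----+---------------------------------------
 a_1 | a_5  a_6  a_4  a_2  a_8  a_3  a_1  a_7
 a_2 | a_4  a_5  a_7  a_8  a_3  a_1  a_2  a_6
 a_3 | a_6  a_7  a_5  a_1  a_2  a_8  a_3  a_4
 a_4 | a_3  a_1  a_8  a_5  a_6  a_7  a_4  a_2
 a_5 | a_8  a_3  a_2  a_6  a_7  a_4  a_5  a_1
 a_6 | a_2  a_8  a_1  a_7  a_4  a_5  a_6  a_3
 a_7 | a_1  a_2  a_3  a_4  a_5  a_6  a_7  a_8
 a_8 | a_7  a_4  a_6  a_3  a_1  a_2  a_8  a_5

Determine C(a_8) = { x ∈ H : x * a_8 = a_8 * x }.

{a_1, a_5, a_7, a_8}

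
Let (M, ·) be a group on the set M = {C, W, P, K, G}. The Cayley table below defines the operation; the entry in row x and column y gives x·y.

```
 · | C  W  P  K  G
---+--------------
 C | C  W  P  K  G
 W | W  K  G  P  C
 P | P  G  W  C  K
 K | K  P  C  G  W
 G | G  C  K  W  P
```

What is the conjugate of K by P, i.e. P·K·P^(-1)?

The identity is C. In row P, the entry C sits in column K, so P^(-1) = K.
P·K = C
C·K = K
(Structurally, M here is isomorphic to the cyclic group Z_5.)

K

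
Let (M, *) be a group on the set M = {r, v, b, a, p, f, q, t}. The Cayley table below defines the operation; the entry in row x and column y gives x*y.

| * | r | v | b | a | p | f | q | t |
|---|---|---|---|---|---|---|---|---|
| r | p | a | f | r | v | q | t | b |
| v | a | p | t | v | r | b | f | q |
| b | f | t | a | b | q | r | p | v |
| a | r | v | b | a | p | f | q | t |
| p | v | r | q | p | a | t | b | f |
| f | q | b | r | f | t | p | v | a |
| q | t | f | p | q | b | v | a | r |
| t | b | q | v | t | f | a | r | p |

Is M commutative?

Yes

Check whether the table is symmetric across its main diagonal.
Every entry (row x, col y) equals the entry (row y, col x), so M is abelian.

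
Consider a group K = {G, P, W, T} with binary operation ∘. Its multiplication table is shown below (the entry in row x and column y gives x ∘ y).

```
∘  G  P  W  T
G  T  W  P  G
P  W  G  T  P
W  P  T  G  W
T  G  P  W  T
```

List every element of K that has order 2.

{G}

Identity is T. Compute the order of each non-identity element by repeated multiplication:
  G: G → T  (order 2)
  P: P → G → W → T  (order 4)
  W: W → G → P → T  (order 4)
Elements of order 2: {G}.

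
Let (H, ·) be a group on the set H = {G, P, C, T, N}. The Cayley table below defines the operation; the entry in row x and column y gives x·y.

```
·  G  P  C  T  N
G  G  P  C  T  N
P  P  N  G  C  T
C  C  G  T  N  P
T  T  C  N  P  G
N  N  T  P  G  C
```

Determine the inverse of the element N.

T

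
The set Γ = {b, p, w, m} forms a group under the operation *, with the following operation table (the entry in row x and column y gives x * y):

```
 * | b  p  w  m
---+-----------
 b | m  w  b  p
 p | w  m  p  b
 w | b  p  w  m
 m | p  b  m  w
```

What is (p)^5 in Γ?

p^1 = p
p^2 = p * p = m
p^3 = m * p = b
p^4 = b * p = w
p^5 = w * p = p

p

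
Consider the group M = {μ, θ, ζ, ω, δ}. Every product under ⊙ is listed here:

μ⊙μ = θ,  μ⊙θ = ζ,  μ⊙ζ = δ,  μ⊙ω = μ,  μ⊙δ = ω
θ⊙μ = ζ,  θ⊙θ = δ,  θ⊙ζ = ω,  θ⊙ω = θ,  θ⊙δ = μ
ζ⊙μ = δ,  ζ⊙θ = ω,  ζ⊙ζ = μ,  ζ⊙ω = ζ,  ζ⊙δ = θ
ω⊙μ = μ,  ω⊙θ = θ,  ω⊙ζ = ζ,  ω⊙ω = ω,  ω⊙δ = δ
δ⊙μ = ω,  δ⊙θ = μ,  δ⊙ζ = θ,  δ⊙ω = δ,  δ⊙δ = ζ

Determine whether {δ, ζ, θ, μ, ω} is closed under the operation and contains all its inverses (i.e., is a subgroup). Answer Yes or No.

{δ, ζ, θ, μ, ω} contains the identity ω.
Checking products: every product of two elements of {δ, ζ, θ, μ, ω} (read from the table) lies in {δ, ζ, θ, μ, ω}, so the set is closed.
In a finite group, a nonempty closed subset is a subgroup. So {δ, ζ, θ, μ, ω} ≤ M.
(Structurally, M here is isomorphic to the cyclic group Z_5.)

Yes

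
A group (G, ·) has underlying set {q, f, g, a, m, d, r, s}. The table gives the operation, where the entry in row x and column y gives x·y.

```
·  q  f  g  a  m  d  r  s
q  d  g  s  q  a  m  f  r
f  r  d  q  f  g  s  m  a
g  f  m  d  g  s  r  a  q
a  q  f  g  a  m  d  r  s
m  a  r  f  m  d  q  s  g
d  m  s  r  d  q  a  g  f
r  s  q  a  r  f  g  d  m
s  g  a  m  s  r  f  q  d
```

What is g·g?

d

Read row g, column g: g·g = d.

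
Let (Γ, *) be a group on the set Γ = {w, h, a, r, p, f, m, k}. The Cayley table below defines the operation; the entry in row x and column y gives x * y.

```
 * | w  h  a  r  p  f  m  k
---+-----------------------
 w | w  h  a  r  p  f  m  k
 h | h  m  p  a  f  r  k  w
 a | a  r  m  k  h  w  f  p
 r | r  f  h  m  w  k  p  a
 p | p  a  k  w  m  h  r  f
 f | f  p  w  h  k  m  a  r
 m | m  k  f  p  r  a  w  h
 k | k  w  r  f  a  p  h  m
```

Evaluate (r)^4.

w

r^1 = r
r^2 = r * r = m
r^3 = m * r = p
r^4 = p * r = w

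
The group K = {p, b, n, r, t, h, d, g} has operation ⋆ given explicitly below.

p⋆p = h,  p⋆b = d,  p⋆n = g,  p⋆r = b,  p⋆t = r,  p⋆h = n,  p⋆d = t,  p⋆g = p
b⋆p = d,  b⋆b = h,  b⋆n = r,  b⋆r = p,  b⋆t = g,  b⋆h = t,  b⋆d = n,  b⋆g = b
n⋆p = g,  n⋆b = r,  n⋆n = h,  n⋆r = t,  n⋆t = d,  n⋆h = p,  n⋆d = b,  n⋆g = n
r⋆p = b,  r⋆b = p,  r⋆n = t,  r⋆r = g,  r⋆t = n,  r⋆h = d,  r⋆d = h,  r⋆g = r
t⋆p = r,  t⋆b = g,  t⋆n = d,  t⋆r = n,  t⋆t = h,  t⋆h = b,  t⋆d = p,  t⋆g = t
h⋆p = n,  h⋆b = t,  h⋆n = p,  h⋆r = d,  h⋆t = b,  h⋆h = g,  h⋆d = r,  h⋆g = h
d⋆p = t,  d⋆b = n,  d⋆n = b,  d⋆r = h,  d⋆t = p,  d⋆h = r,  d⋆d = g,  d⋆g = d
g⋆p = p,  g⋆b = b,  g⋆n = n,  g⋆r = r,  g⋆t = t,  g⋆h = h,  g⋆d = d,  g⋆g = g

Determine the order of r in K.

2

The identity element is g (its row matches the header).
r^1 = r
r^2 = r ⋆ r = g
The first power of r equal to the identity is r^2, so ord(r) = 2.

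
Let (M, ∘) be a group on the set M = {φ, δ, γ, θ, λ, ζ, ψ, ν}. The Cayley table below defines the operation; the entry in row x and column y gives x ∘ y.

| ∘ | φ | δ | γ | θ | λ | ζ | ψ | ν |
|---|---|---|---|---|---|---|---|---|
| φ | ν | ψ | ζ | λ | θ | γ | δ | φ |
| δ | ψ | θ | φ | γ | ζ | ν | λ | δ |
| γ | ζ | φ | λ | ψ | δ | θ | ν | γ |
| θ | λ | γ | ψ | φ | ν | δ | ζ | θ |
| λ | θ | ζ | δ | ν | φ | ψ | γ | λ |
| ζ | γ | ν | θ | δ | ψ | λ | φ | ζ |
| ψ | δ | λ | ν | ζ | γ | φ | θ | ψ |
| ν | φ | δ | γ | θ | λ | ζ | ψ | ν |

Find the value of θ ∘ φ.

λ

Read row θ, column φ: θ ∘ φ = λ.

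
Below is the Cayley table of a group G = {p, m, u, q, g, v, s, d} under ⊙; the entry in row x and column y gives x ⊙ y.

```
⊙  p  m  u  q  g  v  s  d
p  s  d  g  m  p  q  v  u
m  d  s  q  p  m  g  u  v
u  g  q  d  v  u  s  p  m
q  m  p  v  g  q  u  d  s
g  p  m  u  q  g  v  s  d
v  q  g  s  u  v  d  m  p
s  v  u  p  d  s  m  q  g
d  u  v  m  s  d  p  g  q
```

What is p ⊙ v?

q

Read row p, column v: p ⊙ v = q.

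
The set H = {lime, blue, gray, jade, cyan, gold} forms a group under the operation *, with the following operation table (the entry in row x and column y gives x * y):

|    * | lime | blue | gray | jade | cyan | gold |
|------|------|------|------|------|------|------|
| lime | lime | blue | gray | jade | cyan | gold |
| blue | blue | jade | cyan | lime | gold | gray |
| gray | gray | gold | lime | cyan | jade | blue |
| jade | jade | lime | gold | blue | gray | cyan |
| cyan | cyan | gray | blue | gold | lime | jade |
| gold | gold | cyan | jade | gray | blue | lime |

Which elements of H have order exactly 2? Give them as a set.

{cyan, gold, gray}

Identity is lime. Compute the order of each non-identity element by repeated multiplication:
  blue: blue → jade → lime  (order 3)
  gray: gray → lime  (order 2)
  jade: jade → blue → lime  (order 3)
  cyan: cyan → lime  (order 2)
  gold: gold → lime  (order 2)
Elements of order 2: {cyan, gold, gray}.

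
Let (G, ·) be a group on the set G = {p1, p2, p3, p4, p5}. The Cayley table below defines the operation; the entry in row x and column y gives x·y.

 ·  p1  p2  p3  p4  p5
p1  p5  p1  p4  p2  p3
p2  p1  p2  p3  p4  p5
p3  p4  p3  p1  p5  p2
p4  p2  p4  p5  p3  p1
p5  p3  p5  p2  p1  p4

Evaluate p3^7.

p3^1 = p3
p3^2 = p3·p3 = p1
p3^3 = p1·p3 = p4
p3^4 = p4·p3 = p5
p3^5 = p5·p3 = p2
p3^6 = p2·p3 = p3
p3^7 = p3·p3 = p1

p1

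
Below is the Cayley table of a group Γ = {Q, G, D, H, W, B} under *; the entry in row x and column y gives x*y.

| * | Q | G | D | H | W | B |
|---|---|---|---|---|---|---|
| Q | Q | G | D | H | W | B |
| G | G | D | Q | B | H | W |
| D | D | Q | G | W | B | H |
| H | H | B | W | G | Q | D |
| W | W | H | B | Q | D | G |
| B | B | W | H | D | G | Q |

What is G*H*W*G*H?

G*H = B
B*W = G
G*G = D
D*H = W

W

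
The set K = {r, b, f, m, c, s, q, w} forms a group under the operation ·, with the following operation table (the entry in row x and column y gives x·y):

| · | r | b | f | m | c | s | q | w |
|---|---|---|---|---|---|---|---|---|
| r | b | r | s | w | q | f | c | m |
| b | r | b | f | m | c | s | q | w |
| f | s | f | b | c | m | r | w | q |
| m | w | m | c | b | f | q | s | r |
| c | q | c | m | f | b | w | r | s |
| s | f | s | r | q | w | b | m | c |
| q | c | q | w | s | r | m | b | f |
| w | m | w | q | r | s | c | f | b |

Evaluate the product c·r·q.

c·r = q
q·q = b
(Structurally, K here is isomorphic to the elementary abelian group (Z_2)^3.)

b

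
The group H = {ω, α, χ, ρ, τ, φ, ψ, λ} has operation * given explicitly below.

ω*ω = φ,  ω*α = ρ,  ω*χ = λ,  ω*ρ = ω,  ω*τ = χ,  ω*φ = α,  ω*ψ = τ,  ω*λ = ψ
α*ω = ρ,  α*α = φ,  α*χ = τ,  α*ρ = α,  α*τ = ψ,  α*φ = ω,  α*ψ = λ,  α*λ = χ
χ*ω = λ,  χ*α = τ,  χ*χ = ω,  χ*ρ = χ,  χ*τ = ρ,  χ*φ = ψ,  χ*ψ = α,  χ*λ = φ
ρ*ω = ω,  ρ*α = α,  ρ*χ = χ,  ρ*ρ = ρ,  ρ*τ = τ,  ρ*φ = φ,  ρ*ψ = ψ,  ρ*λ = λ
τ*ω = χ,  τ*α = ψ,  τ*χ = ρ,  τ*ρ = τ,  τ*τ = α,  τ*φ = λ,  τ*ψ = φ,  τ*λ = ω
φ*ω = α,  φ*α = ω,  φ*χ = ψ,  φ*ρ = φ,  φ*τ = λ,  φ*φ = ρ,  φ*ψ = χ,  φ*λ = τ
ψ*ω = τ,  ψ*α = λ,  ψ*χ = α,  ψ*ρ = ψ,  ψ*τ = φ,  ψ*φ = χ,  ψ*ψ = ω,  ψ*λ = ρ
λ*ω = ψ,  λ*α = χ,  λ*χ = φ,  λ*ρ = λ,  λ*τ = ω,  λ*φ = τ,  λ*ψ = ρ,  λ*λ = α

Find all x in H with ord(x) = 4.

{α, ω}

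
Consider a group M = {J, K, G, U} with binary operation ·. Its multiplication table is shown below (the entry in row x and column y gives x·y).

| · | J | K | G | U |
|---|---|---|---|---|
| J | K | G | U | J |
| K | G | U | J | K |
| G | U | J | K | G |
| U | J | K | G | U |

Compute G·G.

Read row G, column G: G·G = K.
(Structurally, M here is isomorphic to the cyclic group Z_4.)

K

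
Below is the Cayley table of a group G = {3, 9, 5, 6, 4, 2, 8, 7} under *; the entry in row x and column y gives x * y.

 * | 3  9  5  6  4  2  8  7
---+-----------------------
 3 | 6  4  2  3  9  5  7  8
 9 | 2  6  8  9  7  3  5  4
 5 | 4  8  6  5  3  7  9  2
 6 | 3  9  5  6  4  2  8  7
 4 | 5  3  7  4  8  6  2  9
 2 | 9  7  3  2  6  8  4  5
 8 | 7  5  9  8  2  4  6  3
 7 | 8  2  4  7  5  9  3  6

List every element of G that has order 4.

Identity is 6. Compute the order of each non-identity element by repeated multiplication:
  3: 3 → 6  (order 2)
  9: 9 → 6  (order 2)
  5: 5 → 6  (order 2)
  4: 4 → 8 → 2 → 6  (order 4)
  2: 2 → 8 → 4 → 6  (order 4)
  8: 8 → 6  (order 2)
  7: 7 → 6  (order 2)
Elements of order 4: {2, 4}.

{2, 4}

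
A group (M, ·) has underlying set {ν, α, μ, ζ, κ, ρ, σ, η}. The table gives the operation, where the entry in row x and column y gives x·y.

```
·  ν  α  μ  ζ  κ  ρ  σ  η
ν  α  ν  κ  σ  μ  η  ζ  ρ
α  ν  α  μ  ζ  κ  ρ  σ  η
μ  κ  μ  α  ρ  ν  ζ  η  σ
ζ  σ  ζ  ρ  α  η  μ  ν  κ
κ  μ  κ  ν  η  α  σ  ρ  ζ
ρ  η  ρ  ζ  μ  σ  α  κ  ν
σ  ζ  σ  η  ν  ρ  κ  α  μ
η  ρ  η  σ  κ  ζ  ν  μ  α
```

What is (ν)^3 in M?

ν

ν^1 = ν
ν^2 = ν·ν = α
ν^3 = α·ν = ν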